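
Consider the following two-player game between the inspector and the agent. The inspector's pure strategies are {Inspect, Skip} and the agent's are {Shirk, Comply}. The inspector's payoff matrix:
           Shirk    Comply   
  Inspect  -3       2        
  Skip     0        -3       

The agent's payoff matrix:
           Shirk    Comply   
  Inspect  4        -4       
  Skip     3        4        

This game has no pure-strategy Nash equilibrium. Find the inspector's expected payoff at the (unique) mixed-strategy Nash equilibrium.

-9/8

The agent's mix must leave the inspector indifferent between Inspect and Skip.
  the inspector's payoff from Inspect: q·(-3) + (1−q)·2 = -5q + 2
  the inspector's payoff from Skip: q·0 + (1−q)·(-3) = 3q - 3
  -5q + 2 = 3q - 3  ⇒  -8q = -5  ⇒  q = 5/8.
At equilibrium the inspector is indifferent across rows, so the inspector's payoff equals the payoff from Inspect: (5/8)·(-3) + (3/8)·2 = -9/8.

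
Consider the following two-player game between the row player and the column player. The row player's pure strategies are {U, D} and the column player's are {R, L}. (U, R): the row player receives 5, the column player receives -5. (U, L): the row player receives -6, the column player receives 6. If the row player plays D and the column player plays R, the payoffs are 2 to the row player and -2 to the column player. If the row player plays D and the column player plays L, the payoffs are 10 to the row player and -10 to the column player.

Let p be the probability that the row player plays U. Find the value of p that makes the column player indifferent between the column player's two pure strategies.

p = 8/19

Set the column player's expected payoff from R equal to that from L:
  the column player's expected payoff from R: p·(-5) + (1−p)·(-2) = -3p - 2
  the column player's expected payoff from L: p·6 + (1−p)·(-10) = 16p - 10
  -3p - 2 = 16p - 10  ⇒  -19p = -8  ⇒  p = 8/19.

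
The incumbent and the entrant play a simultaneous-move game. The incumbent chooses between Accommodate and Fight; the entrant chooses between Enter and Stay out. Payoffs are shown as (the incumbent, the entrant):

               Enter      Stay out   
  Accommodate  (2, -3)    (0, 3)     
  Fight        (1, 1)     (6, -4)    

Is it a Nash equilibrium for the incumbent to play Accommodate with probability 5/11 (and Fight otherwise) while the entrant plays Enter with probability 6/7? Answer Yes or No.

Check the entrant's indifference given the incumbent's mix p = 5/11:
  payoff from Enter = -9/11; payoff from Stay out = -9/11 — equal.
Check the incumbent's indifference given the entrant's mix q = 6/7:
  payoff from Accommodate = 12/7; payoff from Fight = 12/7 — equal.
Both players are indifferent, so neither can profitably deviate.

Yes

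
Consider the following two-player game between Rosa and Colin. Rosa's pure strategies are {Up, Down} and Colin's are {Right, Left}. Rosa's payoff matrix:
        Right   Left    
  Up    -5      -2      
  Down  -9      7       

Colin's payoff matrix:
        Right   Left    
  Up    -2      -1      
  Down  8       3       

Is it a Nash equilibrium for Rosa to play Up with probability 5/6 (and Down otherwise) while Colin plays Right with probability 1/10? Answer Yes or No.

No

Given Colin's mix q = 1/10, Rosa's payoff from Up is -23/10 but from Down is 27/5. Rosa strictly prefers Down, so Rosa would not mix.
So the proposed profile is not a Nash equilibrium.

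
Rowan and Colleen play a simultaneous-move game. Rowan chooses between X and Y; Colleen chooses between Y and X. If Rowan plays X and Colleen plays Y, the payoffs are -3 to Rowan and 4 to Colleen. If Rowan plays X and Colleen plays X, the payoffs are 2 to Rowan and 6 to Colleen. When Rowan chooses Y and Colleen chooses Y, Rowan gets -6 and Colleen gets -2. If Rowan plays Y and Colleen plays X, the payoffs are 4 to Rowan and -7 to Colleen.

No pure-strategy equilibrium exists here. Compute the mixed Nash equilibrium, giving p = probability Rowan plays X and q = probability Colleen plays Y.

Set Colleen's expected payoff from Y equal to that from X:
  Colleen's payoff from Y: p·4 + (1−p)·(-2) = 6p - 2
  Colleen's payoff from X: p·6 + (1−p)·(-7) = 13p - 7
  6p - 2 = 13p - 7  ⇒  -7p = -5  ⇒  p = 5/7.
In a mixed equilibrium Rowan is indifferent between X and Y; this condition fixes q.
  Rowan's payoff to X: q·(-3) + (1−q)·2 = -5q + 2
  Rowan's payoff to Y: q·(-6) + (1−q)·4 = -10q + 4
  -5q + 2 = -10q + 4  ⇒  5q = 2  ⇒  q = 2/5.

p = 5/7, q = 2/5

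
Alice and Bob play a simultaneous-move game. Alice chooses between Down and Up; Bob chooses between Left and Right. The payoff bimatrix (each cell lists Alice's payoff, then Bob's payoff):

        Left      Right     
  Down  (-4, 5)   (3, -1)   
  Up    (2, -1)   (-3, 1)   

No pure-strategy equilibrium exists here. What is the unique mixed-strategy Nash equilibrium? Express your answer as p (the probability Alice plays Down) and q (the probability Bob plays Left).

p = 1/4, q = 1/2

Bob's indifference between Left and Right determines Alice's mixing probability p:
  Bob's payoff to Left: p·5 + (1−p)·(-1) = 6p - 1
  Bob's payoff to Right: p·(-1) + (1−p)·1 = -2p + 1
  6p - 1 = -2p + 1  ⇒  8p = 2  ⇒  p = 1/4.
Bob's mix must leave Alice indifferent between Down and Up.
  Alice's expected payoff from Down: q·(-4) + (1−q)·3 = -7q + 3
  Alice's expected payoff from Up: q·2 + (1−q)·(-3) = 5q - 3
  -7q + 3 = 5q - 3  ⇒  -12q = -6  ⇒  q = 1/2.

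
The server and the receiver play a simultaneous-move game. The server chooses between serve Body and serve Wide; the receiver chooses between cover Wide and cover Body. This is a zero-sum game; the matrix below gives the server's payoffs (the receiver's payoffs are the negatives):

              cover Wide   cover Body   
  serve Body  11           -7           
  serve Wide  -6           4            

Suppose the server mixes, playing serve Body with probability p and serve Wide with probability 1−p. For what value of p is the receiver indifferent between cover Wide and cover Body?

The server's mix must leave the receiver indifferent between cover Wide and cover Body.
  the receiver's payoff from cover Wide: p·(-11) + (1−p)·6 = -17p + 6
  the receiver's payoff from cover Body: p·7 + (1−p)·(-4) = 11p - 4
  -17p + 6 = 11p - 4  ⇒  -28p = -10  ⇒  p = 5/14.

p = 5/14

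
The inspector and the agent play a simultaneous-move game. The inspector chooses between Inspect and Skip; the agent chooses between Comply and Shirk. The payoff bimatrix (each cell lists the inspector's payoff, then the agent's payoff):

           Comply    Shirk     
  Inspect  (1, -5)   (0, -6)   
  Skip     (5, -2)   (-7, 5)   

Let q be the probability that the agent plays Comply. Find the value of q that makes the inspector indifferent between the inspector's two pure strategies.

q = 7/11

Set the inspector's expected payoff from Inspect equal to that from Skip:
  the inspector's payoff to Inspect: q·1 + (1−q)·0 = q
  the inspector's payoff to Skip: q·5 + (1−q)·(-7) = 12q - 7
  q = 12q - 7  ⇒  -11q = -7  ⇒  q = 7/11.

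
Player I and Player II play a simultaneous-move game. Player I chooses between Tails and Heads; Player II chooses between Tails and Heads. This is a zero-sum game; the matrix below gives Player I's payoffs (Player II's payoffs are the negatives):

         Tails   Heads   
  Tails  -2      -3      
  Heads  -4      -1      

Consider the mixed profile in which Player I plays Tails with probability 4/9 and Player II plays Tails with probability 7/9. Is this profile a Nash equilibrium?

Given Player I's mix p = 4/9, Player II's payoff from Tails is 28/9 but from Heads is 17/9. Player II strictly prefers Tails, so Player II would not mix.
So the proposed profile is not a Nash equilibrium.

No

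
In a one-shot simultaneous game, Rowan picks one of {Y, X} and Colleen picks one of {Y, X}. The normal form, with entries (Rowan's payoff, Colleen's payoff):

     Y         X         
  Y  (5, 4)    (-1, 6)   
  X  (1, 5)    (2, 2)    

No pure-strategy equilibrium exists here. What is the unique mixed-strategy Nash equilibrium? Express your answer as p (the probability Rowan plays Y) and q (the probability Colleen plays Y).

p = 3/5, q = 3/7

Rowan's mix must leave Colleen indifferent between Y and X.
  Colleen's payoff from Y: p·4 + (1−p)·5 = -p + 5
  Colleen's payoff from X: p·6 + (1−p)·2 = 4p + 2
  -p + 5 = 4p + 2  ⇒  -5p = -3  ⇒  p = 3/5.
In a mixed equilibrium Rowan is indifferent between Y and X; this condition fixes q.
  Rowan's payoff to Y: q·5 + (1−q)·(-1) = 6q - 1
  Rowan's payoff to X: q·1 + (1−q)·2 = -q + 2
  6q - 1 = -q + 2  ⇒  7q = 3  ⇒  q = 3/7.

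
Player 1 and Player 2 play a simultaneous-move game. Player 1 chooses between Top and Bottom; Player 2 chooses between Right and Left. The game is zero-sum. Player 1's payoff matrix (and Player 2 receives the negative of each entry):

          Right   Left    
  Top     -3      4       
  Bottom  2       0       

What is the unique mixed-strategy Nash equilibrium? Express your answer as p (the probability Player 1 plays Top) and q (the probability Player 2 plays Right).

p = 2/9, q = 4/9

Set Player 2's expected payoff from Right equal to that from Left:
  Player 2's payoff from Right: p·3 + (1−p)·(-2) = 5p - 2
  Player 2's payoff from Left: p·(-4) + (1−p)·0 = -4p
  5p - 2 = -4p  ⇒  9p = 2  ⇒  p = 2/9.
For Player 1 to be willing to mix, Player 1 must be indifferent between Top and Bottom, which pins down Player 2's mix.
  Player 1's payoff from Top: q·(-3) + (1−q)·4 = -7q + 4
  Player 1's payoff from Bottom: q·2 + (1−q)·0 = 2q
  -7q + 4 = 2q  ⇒  -9q = -4  ⇒  q = 4/9.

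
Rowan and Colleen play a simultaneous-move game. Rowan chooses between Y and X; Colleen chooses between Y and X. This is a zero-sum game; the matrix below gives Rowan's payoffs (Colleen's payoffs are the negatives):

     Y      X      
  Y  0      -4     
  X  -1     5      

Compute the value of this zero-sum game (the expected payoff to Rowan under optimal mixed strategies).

Colleen's mix must leave Rowan indifferent between Y and X.
  Rowan's payoff to Y: q·0 + (1−q)·(-4) = 4q - 4
  Rowan's payoff to X: q·(-1) + (1−q)·5 = -6q + 5
  4q - 4 = -6q + 5  ⇒  10q = 9  ⇒  q = 9/10.
The value is Rowan's expected payoff against this mix (using Y): (9/10)·0 + (1/10)·(-4) = -2/5.

v = -2/5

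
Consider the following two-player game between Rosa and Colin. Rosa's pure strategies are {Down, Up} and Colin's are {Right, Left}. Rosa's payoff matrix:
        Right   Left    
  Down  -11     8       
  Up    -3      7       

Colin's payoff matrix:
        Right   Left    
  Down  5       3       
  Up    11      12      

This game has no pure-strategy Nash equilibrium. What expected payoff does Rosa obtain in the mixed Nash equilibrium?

53/9

Colin's mix must leave Rosa indifferent between Down and Up.
  Rosa's payoff to Down: q·(-11) + (1−q)·8 = -19q + 8
  Rosa's payoff to Up: q·(-3) + (1−q)·7 = -10q + 7
  -19q + 8 = -10q + 7  ⇒  -9q = -1  ⇒  q = 1/9.
At equilibrium Rosa is indifferent across rows, so Rosa's payoff equals the payoff from Down: (1/9)·(-11) + (8/9)·8 = 53/9.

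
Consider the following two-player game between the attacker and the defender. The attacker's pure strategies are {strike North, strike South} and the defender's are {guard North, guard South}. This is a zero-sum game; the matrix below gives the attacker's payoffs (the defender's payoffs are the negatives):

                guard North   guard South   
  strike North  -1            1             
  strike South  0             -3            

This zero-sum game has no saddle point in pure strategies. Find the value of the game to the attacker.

v = -3/5

The attacker's indifference between strike North and strike South determines the defender's mixing probability q:
  the attacker's payoff to strike North: q·(-1) + (1−q)·1 = -2q + 1
  the attacker's payoff to strike South: q·0 + (1−q)·(-3) = 3q - 3
  -2q + 1 = 3q - 3  ⇒  -5q = -4  ⇒  q = 4/5.
The value is the attacker's expected payoff against this mix (using strike North): (4/5)·(-1) + (1/5)·1 = -3/5.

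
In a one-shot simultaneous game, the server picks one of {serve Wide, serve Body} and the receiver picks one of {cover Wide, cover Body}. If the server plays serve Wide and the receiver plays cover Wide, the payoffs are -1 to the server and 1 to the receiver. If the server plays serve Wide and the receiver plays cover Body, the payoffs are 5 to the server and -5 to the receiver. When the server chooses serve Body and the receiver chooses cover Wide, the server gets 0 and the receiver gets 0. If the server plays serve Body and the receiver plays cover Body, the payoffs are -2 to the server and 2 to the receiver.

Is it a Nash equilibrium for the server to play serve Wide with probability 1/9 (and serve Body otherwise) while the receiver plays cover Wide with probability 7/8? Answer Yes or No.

No

Given the server's mix p = 1/9, the receiver's payoff from cover Wide is 1/9 but from cover Body is 11/9. The receiver strictly prefers cover Body, so the receiver would not mix.
So the proposed profile is not a Nash equilibrium.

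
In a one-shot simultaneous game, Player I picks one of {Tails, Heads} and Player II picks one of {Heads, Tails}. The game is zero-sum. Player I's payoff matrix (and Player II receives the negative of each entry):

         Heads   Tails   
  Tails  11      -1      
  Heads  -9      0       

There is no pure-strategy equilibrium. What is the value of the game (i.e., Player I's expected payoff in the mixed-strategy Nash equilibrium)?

v = -3/7

Player I's indifference between Tails and Heads determines Player II's mixing probability q:
  Player I's expected payoff from Tails: q·11 + (1−q)·(-1) = 12q - 1
  Player I's expected payoff from Heads: q·(-9) + (1−q)·0 = -9q
  12q - 1 = -9q  ⇒  21q = 1  ⇒  q = 1/21.
The value is Player I's expected payoff against this mix (using Tails): (1/21)·11 + (20/21)·(-1) = -3/7.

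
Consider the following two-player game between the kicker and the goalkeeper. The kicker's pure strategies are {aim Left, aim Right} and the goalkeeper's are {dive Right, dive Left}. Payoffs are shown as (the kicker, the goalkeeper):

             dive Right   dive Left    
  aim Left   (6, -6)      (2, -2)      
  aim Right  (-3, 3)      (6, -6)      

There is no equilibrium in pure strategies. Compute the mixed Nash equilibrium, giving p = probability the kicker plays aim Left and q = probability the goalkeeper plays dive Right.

p = 9/13, q = 4/13

The kicker's mix must leave the goalkeeper indifferent between dive Right and dive Left.
  the goalkeeper's expected payoff from dive Right: p·(-6) + (1−p)·3 = -9p + 3
  the goalkeeper's expected payoff from dive Left: p·(-2) + (1−p)·(-6) = 4p - 6
  -9p + 3 = 4p - 6  ⇒  -13p = -9  ⇒  p = 9/13.
For the kicker to be willing to mix, the kicker must be indifferent between aim Left and aim Right, which pins down the goalkeeper's mix.
  the kicker's payoff from aim Left: q·6 + (1−q)·2 = 4q + 2
  the kicker's payoff from aim Right: q·(-3) + (1−q)·6 = -9q + 6
  4q + 2 = -9q + 6  ⇒  13q = 4  ⇒  q = 4/13.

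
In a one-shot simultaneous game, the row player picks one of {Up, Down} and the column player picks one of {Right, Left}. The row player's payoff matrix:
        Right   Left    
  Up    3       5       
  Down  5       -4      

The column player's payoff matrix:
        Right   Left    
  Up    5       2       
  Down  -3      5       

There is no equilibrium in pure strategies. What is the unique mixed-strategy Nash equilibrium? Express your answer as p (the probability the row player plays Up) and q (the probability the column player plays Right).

The column player's indifference between Right and Left determines the row player's mixing probability p:
  the column player's expected payoff from Right: p·5 + (1−p)·(-3) = 8p - 3
  the column player's expected payoff from Left: p·2 + (1−p)·5 = -3p + 5
  8p - 3 = -3p + 5  ⇒  11p = 8  ⇒  p = 8/11.
Set the row player's expected payoff from Up equal to that from Down:
  the row player's payoff to Up: q·3 + (1−q)·5 = -2q + 5
  the row player's payoff to Down: q·5 + (1−q)·(-4) = 9q - 4
  -2q + 5 = 9q - 4  ⇒  -11q = -9  ⇒  q = 9/11.

p = 8/11, q = 9/11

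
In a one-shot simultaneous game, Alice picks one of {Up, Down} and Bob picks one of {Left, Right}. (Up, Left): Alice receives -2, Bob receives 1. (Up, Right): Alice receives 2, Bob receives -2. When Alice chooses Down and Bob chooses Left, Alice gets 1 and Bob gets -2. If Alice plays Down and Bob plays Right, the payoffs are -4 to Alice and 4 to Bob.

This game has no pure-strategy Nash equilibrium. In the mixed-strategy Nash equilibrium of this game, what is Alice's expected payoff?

-2/3

Alice's indifference between Up and Down determines Bob's mixing probability q:
  Alice's payoff to Up: q·(-2) + (1−q)·2 = -4q + 2
  Alice's payoff to Down: q·1 + (1−q)·(-4) = 5q - 4
  -4q + 2 = 5q - 4  ⇒  -9q = -6  ⇒  q = 2/3.
At equilibrium Alice is indifferent across rows, so Alice's payoff equals the payoff from Up: (2/3)·(-2) + (1/3)·2 = -2/3.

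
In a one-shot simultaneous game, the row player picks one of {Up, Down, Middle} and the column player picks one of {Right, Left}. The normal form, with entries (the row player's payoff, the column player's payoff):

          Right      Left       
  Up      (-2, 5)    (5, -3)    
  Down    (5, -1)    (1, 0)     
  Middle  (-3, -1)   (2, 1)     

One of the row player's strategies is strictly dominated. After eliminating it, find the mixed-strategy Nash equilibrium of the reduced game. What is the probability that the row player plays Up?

The row player's strategy Middle is strictly dominated by Up: -2 > -3 and 5 > 2. Eliminate Middle.
Set the column player's expected payoff from Right equal to that from Left:
  the column player's expected payoff from Right: p·5 + (1−p)·(-1) = 6p - 1
  the column player's expected payoff from Left: p·(-3) + (1−p)·0 = -3p
  6p - 1 = -3p  ⇒  9p = 1  ⇒  p = 1/9.

p = 1/9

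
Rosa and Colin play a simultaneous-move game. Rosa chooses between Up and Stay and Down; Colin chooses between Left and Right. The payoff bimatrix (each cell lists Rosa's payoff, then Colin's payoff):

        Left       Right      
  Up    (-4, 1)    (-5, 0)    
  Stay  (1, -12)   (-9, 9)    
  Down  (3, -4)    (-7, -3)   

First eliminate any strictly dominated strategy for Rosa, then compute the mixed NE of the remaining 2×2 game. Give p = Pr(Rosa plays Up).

p = 1/2

Rosa's strategy Stay is strictly dominated by Down: 3 > 1 and -7 > -9. Eliminate Stay.
Colin's indifference between Left and Right determines Rosa's mixing probability p:
  Colin's expected payoff from Left: p·1 + (1−p)·(-4) = 5p - 4
  Colin's expected payoff from Right: p·0 + (1−p)·(-3) = 3p - 3
  5p - 4 = 3p - 3  ⇒  2p = 1  ⇒  p = 1/2.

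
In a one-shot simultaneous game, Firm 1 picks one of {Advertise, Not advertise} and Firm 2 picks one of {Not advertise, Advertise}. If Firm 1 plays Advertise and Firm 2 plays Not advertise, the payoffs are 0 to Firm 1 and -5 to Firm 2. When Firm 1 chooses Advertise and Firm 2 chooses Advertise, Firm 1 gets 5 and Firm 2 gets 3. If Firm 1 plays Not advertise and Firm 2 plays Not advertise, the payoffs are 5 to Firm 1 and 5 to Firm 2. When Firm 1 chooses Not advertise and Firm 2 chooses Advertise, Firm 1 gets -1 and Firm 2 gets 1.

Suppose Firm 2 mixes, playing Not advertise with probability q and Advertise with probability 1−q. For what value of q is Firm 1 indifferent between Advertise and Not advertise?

q = 6/11

Set Firm 1's expected payoff from Advertise equal to that from Not advertise:
  Firm 1's payoff from Advertise: q·0 + (1−q)·5 = -5q + 5
  Firm 1's payoff from Not advertise: q·5 + (1−q)·(-1) = 6q - 1
  -5q + 5 = 6q - 1  ⇒  -11q = -6  ⇒  q = 6/11.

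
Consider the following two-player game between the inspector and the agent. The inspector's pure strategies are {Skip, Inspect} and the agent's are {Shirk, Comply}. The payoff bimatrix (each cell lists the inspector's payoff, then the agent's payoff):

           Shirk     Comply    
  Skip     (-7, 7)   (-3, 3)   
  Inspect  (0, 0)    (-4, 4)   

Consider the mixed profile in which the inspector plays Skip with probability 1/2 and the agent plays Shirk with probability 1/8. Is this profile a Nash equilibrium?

Check the agent's indifference given the inspector's mix p = 1/2:
  payoff from Shirk = 7/2; payoff from Comply = 7/2 — equal.
Check the inspector's indifference given the agent's mix q = 1/8:
  payoff from Skip = -7/2; payoff from Inspect = -7/2 — equal.
Both players are indifferent, so neither can profitably deviate.

Yes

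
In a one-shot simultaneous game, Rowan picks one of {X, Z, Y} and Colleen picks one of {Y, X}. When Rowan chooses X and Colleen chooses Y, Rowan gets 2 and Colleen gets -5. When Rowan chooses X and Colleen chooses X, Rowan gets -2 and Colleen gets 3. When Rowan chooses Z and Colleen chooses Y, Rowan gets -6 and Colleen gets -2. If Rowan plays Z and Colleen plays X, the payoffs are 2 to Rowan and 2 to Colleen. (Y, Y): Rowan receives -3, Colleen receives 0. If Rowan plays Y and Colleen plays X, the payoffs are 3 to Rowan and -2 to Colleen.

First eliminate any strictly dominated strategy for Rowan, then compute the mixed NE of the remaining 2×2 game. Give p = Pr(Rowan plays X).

p = 1/5

Rowan's strategy Z is strictly dominated by Y: -3 > -6 and 3 > 2. Eliminate Z.
Rowan's mix must leave Colleen indifferent between Y and X.
  Colleen's payoff to Y: p·(-5) + (1−p)·0 = -5p
  Colleen's payoff to X: p·3 + (1−p)·(-2) = 5p - 2
  -5p = 5p - 2  ⇒  -10p = -2  ⇒  p = 1/5.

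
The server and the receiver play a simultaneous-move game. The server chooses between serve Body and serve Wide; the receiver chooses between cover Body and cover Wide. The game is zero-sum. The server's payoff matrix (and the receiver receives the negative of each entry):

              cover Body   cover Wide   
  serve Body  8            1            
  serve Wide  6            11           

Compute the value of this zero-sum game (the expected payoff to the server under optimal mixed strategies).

v = 41/6

In a mixed equilibrium the server is indifferent between serve Body and serve Wide; this condition fixes q.
  the server's payoff to serve Body: q·8 + (1−q)·1 = 7q + 1
  the server's payoff to serve Wide: q·6 + (1−q)·11 = -5q + 11
  7q + 1 = -5q + 11  ⇒  12q = 10  ⇒  q = 5/6.
The value is the server's expected payoff against this mix (using serve Body): (5/6)·8 + (1/6)·1 = 41/6.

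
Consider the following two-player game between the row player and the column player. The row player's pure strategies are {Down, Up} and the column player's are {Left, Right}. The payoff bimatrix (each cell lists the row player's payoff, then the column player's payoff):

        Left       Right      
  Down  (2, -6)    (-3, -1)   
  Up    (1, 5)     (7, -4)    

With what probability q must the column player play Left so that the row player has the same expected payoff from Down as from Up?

The row player's indifference between Down and Up determines the column player's mixing probability q:
  the row player's expected payoff from Down: q·2 + (1−q)·(-3) = 5q - 3
  the row player's expected payoff from Up: q·1 + (1−q)·7 = -6q + 7
  5q - 3 = -6q + 7  ⇒  11q = 10  ⇒  q = 10/11.

q = 10/11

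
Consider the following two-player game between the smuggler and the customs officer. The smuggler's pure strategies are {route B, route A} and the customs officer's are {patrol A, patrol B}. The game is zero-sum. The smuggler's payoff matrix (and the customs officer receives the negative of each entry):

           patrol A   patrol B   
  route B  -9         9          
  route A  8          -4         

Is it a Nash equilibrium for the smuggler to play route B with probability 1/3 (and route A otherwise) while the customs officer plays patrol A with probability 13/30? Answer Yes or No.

No

Given the smuggler's mix p = 1/3, the customs officer's payoff from patrol A is -7/3 but from patrol B is -1/3. The customs officer strictly prefers patrol B, so the customs officer would not mix.
So the proposed profile is not a Nash equilibrium.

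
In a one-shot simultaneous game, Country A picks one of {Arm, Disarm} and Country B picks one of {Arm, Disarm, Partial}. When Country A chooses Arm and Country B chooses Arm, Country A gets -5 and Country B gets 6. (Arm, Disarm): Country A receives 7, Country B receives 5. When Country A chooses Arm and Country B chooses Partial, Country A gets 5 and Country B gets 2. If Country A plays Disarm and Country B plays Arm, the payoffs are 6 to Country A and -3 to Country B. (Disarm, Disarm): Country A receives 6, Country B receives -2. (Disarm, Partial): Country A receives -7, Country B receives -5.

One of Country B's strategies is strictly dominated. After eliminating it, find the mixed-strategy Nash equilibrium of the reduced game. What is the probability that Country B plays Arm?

Country B's strategy Partial is strictly dominated by Disarm: 5 > 2 and -2 > -5. Eliminate Partial.
For Country A to be willing to mix, Country A must be indifferent between Arm and Disarm, which pins down Country B's mix.
  Country A's expected payoff from Arm: q·(-5) + (1−q)·7 = -12q + 7
  Country A's expected payoff from Disarm: q·6 + (1−q)·6 = 6
  -12q + 7 = 6  ⇒  -12q = -1  ⇒  q = 1/12.

q = 1/12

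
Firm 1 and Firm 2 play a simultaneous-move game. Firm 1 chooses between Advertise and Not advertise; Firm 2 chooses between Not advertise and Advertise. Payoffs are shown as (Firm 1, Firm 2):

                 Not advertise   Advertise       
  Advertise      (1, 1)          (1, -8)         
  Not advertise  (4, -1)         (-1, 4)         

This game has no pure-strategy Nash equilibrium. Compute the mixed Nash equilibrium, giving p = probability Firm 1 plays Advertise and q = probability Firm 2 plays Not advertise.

p = 5/14, q = 2/5

Firm 1's mix must leave Firm 2 indifferent between Not advertise and Advertise.
  Firm 2's expected payoff from Not advertise: p·1 + (1−p)·(-1) = 2p - 1
  Firm 2's expected payoff from Advertise: p·(-8) + (1−p)·4 = -12p + 4
  2p - 1 = -12p + 4  ⇒  14p = 5  ⇒  p = 5/14.
Firm 1's indifference between Advertise and Not advertise determines Firm 2's mixing probability q:
  Firm 1's payoff from Advertise: q·1 + (1−q)·1 = 1
  Firm 1's payoff from Not advertise: q·4 + (1−q)·(-1) = 5q - 1
  1 = 5q - 1  ⇒  -5q = -2  ⇒  q = 2/5.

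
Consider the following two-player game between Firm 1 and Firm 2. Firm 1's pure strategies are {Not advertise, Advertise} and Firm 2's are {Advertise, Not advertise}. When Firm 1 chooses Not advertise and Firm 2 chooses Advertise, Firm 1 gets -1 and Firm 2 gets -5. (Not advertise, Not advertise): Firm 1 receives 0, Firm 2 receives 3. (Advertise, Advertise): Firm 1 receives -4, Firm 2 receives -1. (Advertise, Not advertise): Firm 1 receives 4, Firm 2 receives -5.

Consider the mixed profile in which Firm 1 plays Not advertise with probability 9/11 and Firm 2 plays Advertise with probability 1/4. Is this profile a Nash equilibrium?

Given Firm 1's mix p = 9/11, Firm 2's payoff from Advertise is -47/11 but from Not advertise is 17/11. Firm 2 strictly prefers Not advertise, so Firm 2 would not mix.
So the proposed profile is not a Nash equilibrium.

No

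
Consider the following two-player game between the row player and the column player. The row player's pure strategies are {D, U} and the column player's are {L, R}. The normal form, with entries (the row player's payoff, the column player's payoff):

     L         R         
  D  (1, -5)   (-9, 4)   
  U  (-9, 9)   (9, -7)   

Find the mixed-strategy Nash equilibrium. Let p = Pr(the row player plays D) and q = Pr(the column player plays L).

p = 16/25, q = 9/14

The row player's mix must leave the column player indifferent between L and R.
  the column player's payoff to L: p·(-5) + (1−p)·9 = -14p + 9
  the column player's payoff to R: p·4 + (1−p)·(-7) = 11p - 7
  -14p + 9 = 11p - 7  ⇒  -25p = -16  ⇒  p = 16/25.
In a mixed equilibrium the row player is indifferent between D and U; this condition fixes q.
  the row player's expected payoff from D: q·1 + (1−q)·(-9) = 10q - 9
  the row player's expected payoff from U: q·(-9) + (1−q)·9 = -18q + 9
  10q - 9 = -18q + 9  ⇒  28q = 18  ⇒  q = 9/14.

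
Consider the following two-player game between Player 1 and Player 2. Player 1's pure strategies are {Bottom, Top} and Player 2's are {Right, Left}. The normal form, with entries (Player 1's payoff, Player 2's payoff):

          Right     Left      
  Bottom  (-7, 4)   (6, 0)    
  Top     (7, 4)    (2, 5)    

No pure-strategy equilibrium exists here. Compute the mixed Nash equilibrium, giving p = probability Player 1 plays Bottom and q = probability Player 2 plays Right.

Player 1's mix must leave Player 2 indifferent between Right and Left.
  Player 2's payoff from Right: p·4 + (1−p)·4 = 4
  Player 2's payoff from Left: p·0 + (1−p)·5 = -5p + 5
  4 = -5p + 5  ⇒  5p = 1  ⇒  p = 1/5.
In a mixed equilibrium Player 1 is indifferent between Bottom and Top; this condition fixes q.
  Player 1's payoff to Bottom: q·(-7) + (1−q)·6 = -13q + 6
  Player 1's payoff to Top: q·7 + (1−q)·2 = 5q + 2
  -13q + 6 = 5q + 2  ⇒  -18q = -4  ⇒  q = 2/9.

p = 1/5, q = 2/9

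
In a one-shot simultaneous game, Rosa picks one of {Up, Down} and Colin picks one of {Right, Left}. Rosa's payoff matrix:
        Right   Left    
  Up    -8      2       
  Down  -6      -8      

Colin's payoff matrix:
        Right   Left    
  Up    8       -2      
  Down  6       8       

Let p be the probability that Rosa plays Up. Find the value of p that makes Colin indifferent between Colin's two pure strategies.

p = 1/6

In a mixed equilibrium Colin is indifferent between Right and Left; this condition fixes p.
  Colin's payoff from Right: p·8 + (1−p)·6 = 2p + 6
  Colin's payoff from Left: p·(-2) + (1−p)·8 = -10p + 8
  2p + 6 = -10p + 8  ⇒  12p = 2  ⇒  p = 1/6.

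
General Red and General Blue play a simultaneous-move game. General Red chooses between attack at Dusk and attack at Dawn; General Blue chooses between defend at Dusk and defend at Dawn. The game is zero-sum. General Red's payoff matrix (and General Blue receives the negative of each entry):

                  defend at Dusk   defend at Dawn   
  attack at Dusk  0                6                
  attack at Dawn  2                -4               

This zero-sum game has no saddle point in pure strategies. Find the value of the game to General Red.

For General Red to be willing to mix, General Red must be indifferent between attack at Dusk and attack at Dawn, which pins down General Blue's mix.
  General Red's expected payoff from attack at Dusk: q·0 + (1−q)·6 = -6q + 6
  General Red's expected payoff from attack at Dawn: q·2 + (1−q)·(-4) = 6q - 4
  -6q + 6 = 6q - 4  ⇒  -12q = -10  ⇒  q = 5/6.
The value is General Red's expected payoff against this mix (using attack at Dusk): (5/6)·0 + (1/6)·6 = 1.

v = 1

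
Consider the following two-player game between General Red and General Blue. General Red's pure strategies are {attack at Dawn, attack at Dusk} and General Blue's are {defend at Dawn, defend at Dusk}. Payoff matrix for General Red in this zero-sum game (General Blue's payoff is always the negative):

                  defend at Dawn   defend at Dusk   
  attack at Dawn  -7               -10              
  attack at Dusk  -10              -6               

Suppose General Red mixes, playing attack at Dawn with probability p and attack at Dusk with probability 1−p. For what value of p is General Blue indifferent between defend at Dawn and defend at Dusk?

For General Blue to be willing to mix, General Blue must be indifferent between defend at Dawn and defend at Dusk, which pins down General Red's mix.
  General Blue's payoff to defend at Dawn: p·7 + (1−p)·10 = -3p + 10
  General Blue's payoff to defend at Dusk: p·10 + (1−p)·6 = 4p + 6
  -3p + 10 = 4p + 6  ⇒  -7p = -4  ⇒  p = 4/7.

p = 4/7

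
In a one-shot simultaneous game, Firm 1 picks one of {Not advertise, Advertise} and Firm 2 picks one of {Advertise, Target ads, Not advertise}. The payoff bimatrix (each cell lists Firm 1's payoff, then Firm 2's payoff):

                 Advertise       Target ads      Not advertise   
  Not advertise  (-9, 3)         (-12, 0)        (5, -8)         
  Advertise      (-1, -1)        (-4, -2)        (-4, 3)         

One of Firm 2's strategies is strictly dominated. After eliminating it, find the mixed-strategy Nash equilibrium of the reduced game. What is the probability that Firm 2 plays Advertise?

Firm 2's strategy Target ads is strictly dominated by Advertise: 3 > 0 and -1 > -2. Eliminate Target ads.
In a mixed equilibrium Firm 1 is indifferent between Not advertise and Advertise; this condition fixes q.
  Firm 1's expected payoff from Not advertise: q·(-9) + (1−q)·5 = -14q + 5
  Firm 1's expected payoff from Advertise: q·(-1) + (1−q)·(-4) = 3q - 4
  -14q + 5 = 3q - 4  ⇒  -17q = -9  ⇒  q = 9/17.

q = 9/17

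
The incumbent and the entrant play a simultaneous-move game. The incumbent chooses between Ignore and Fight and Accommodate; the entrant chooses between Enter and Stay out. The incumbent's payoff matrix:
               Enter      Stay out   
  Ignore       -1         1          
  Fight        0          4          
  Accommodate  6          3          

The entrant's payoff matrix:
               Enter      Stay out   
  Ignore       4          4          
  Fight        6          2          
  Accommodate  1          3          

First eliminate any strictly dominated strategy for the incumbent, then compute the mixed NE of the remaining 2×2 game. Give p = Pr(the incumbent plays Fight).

The incumbent's strategy Ignore is strictly dominated by Fight: 0 > -1 and 4 > 1. Eliminate Ignore.
In a mixed equilibrium the entrant is indifferent between Enter and Stay out; this condition fixes p.
  the entrant's payoff from Enter: p·6 + (1−p)·1 = 5p + 1
  the entrant's payoff from Stay out: p·2 + (1−p)·3 = -p + 3
  5p + 1 = -p + 3  ⇒  6p = 2  ⇒  p = 1/3.

p = 1/3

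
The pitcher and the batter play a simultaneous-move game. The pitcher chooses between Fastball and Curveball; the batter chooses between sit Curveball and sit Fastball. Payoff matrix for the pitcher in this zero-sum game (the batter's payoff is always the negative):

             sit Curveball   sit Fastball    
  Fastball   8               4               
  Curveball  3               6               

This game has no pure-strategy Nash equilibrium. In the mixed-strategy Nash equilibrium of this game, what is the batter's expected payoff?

The batter's indifference between sit Curveball and sit Fastball determines the pitcher's mixing probability p:
  the batter's payoff to sit Curveball: p·(-8) + (1−p)·(-3) = -5p - 3
  the batter's payoff to sit Fastball: p·(-4) + (1−p)·(-6) = 2p - 6
  -5p - 3 = 2p - 6  ⇒  -7p = -3  ⇒  p = 3/7.
At equilibrium the batter is indifferent across columns, so the batter's payoff equals the payoff from sit Curveball: (3/7)·(-8) + (4/7)·(-3) = -36/7.

-36/7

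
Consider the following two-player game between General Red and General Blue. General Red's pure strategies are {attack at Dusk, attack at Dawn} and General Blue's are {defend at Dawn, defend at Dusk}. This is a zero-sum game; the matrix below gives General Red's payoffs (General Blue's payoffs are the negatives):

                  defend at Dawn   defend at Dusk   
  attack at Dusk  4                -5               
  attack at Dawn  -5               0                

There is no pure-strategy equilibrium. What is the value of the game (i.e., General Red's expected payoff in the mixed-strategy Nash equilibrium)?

v = -25/14

General Blue's mix must leave General Red indifferent between attack at Dusk and attack at Dawn.
  General Red's expected payoff from attack at Dusk: q·4 + (1−q)·(-5) = 9q - 5
  General Red's expected payoff from attack at Dawn: q·(-5) + (1−q)·0 = -5q
  9q - 5 = -5q  ⇒  14q = 5  ⇒  q = 5/14.
The value is General Red's expected payoff against this mix (using attack at Dusk): (5/14)·4 + (9/14)·(-5) = -25/14.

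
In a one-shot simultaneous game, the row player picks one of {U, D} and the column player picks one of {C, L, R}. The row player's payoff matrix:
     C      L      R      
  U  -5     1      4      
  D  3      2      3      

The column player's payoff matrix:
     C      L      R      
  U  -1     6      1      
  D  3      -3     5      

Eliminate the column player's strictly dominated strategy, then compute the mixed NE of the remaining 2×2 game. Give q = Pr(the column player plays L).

The column player's strategy C is strictly dominated by R: 1 > -1 and 5 > 3. Eliminate C.
For the row player to be willing to mix, the row player must be indifferent between U and D, which pins down the column player's mix.
  the row player's payoff from U: q·1 + (1−q)·4 = -3q + 4
  the row player's payoff from D: q·2 + (1−q)·3 = -q + 3
  -3q + 4 = -q + 3  ⇒  -2q = -1  ⇒  q = 1/2.

q = 1/2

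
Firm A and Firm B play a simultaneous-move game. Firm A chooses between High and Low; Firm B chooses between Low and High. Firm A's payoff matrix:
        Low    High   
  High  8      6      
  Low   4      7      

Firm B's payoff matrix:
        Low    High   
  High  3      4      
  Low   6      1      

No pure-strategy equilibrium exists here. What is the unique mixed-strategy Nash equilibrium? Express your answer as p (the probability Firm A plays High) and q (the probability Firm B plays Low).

p = 5/6, q = 1/5

Firm B's indifference between Low and High determines Firm A's mixing probability p:
  Firm B's payoff from Low: p·3 + (1−p)·6 = -3p + 6
  Firm B's payoff from High: p·4 + (1−p)·1 = 3p + 1
  -3p + 6 = 3p + 1  ⇒  -6p = -5  ⇒  p = 5/6.
Set Firm A's expected payoff from High equal to that from Low:
  Firm A's payoff to High: q·8 + (1−q)·6 = 2q + 6
  Firm A's payoff to Low: q·4 + (1−q)·7 = -3q + 7
  2q + 6 = -3q + 7  ⇒  5q = 1  ⇒  q = 1/5.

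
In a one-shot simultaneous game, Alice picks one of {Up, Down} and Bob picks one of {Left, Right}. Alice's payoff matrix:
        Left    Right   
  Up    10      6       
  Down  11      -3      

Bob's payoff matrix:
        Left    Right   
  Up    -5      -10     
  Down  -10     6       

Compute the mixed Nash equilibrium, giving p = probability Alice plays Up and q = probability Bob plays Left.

p = 16/21, q = 9/10

Set Bob's expected payoff from Left equal to that from Right:
  Bob's expected payoff from Left: p·(-5) + (1−p)·(-10) = 5p - 10
  Bob's expected payoff from Right: p·(-10) + (1−p)·6 = -16p + 6
  5p - 10 = -16p + 6  ⇒  21p = 16  ⇒  p = 16/21.
Bob's mix must leave Alice indifferent between Up and Down.
  Alice's payoff to Up: q·10 + (1−q)·6 = 4q + 6
  Alice's payoff to Down: q·11 + (1−q)·(-3) = 14q - 3
  4q + 6 = 14q - 3  ⇒  -10q = -9  ⇒  q = 9/10.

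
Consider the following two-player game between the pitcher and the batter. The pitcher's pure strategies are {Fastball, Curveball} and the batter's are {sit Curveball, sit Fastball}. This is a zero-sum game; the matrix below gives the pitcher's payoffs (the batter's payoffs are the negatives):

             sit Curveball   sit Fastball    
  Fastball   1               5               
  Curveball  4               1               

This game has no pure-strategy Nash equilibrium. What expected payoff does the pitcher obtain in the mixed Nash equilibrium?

19/7

The pitcher's indifference between Fastball and Curveball determines the batter's mixing probability q:
  the pitcher's payoff from Fastball: q·1 + (1−q)·5 = -4q + 5
  the pitcher's payoff from Curveball: q·4 + (1−q)·1 = 3q + 1
  -4q + 5 = 3q + 1  ⇒  -7q = -4  ⇒  q = 4/7.
At equilibrium the pitcher is indifferent across rows, so the pitcher's payoff equals the payoff from Fastball: (4/7)·1 + (3/7)·5 = 19/7.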